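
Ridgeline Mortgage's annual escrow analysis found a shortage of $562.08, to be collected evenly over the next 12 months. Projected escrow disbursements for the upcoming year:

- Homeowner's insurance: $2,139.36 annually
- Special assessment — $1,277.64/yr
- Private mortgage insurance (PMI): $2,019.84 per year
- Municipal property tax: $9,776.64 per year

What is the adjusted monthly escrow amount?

$1,314.63

Homeowner's insurance = $2,139.36
Special assessment = $1,277.64
Private mortgage insurance (PMI) = $2,019.84
Municipal property tax = $9,776.64
Annual escrow total = $15,213.48
Per month = $15,213.48 / 12 = $1,267.79
Shortage spread = $562.08 ÷ 12 = $46.84/mo
Adjusted monthly = $1,267.79 + $46.84 = $1,314.63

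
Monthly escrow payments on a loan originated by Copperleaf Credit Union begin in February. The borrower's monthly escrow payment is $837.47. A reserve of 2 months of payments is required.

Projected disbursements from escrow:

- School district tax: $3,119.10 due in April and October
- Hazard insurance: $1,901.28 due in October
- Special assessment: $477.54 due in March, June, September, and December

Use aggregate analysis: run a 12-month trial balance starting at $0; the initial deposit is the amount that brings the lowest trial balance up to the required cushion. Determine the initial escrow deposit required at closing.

$3,709.81

Cushion = 2 × $837.47 = $1,674.94
Trial balance (start $0, +$837.47 each month, − disbursements):
  Feb: +$837.47 → $837.47
  Mar: +$837.47 − $477.54 → $1,197.40
  Apr: +$837.47 − $3,119.10 → -$1,084.23
  May: +$837.47 → -$246.76
  Jun: +$837.47 − $477.54 → $113.17
  Jul: +$837.47 → $950.64
  Aug: +$837.47 → $1,788.11
  Sep: +$837.47 − $477.54 → $2,148.04
  Oct: +$837.47 − $5,020.38 → -$2,034.87
  Nov: +$837.47 → -$1,197.40
  Dec: +$837.47 − $477.54 → -$837.47
  Jan: +$837.47 → $0.00
Lowest trial balance = -$2,034.87 (Oct)
Initial deposit = cushion − low point = $1,674.94 − (-$2,034.87) = $3,709.81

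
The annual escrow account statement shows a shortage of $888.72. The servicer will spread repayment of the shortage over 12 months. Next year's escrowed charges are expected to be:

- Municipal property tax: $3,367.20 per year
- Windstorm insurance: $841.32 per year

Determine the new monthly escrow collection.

$424.77

Municipal property tax — $3,367.20/yr
Windstorm insurance — $841.32/yr
Yearly total = $3,367.20 + $841.32 = $4,208.52
Per month = $4,208.52 / 12 = $350.71
Shortage per month = $888.72 ÷ 12 = $74.06
Adjusted monthly = $350.71 + $74.06 = $424.77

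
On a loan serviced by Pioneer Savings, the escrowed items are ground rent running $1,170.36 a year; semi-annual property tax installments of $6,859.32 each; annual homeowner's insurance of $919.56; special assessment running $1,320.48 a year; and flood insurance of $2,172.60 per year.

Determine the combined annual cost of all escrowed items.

Ground rent = $1,170.36 per year
Property tax = $6,859.32 × 2 = $13,718.64 per year
Homeowner's insurance = $919.56 per year
Special assessment = $1,320.48 per year
Flood insurance = $2,172.60 per year
Combined annual = $19,301.64

$19,301.64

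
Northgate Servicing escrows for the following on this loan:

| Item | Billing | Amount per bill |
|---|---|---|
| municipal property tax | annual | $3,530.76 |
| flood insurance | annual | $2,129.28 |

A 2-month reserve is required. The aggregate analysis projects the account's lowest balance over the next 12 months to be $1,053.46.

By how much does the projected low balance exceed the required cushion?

Municipal property tax: $3,530.76 per year
Flood insurance: $2,129.28 per year
Combined annual = $5,660.04
Monthly = $5,660.04 / 12 = $471.67
Required cushion = 2 × $471.67 = $943.34
Surplus = $1,053.46 − $943.34 = $110.12

$110.12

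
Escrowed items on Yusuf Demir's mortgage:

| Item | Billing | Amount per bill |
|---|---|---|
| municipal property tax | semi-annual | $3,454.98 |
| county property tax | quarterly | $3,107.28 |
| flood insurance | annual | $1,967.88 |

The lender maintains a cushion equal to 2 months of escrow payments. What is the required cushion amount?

$3,551.16

Municipal property tax = $3,454.98 × 2 = $6,909.96 per year
County property tax = $3,107.28 × 4 = $12,429.12 per year
Flood insurance = $1,967.88 per year
Annual escrow total = $21,306.96
Base monthly escrow = $21,306.96 ÷ 12 = $1,775.58
Required cushion = 2 × $1,775.58 = $3,551.16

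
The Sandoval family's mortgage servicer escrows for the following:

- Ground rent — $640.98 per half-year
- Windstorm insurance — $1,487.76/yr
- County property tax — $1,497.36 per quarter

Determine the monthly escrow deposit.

Ground rent: $640.98 × 2 = $1,281.96 annually
Windstorm insurance: $1,487.76 annually
County property tax: $1,497.36 × 4 = $5,989.44 annually
Total per year = $8,759.16
Base monthly escrow = $8,759.16 ÷ 12 = $729.93

$729.93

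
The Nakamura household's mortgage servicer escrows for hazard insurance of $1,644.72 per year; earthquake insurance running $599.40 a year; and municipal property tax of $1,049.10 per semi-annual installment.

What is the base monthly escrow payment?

Hazard insurance: $1,644.72/yr
Earthquake insurance: $599.40/yr
Municipal property tax: $1,049.10 × 2 = $2,098.20/yr
Combined annual = $4,342.32
Monthly escrow = $4,342.32 / 12 = $361.86

$361.86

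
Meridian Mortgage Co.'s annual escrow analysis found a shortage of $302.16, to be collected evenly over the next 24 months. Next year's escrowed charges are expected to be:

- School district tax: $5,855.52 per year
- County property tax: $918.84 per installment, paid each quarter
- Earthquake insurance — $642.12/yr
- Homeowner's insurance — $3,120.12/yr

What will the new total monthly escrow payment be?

$1,120.35

School district tax: $5,855.52/yr
County property tax: $918.84 × 4 = $3,675.36/yr
Earthquake insurance: $642.12/yr
Homeowner's insurance: $3,120.12/yr
Annual escrow total = $5,855.52 + $3,675.36 + $642.12 + $3,120.12 = $13,293.12
Per month = $13,293.12 / 12 = $1,107.76
Monthly shortage recovery: $302.16 / 24 = $12.59
New monthly escrow = $1,107.76 + $12.59 = $1,120.35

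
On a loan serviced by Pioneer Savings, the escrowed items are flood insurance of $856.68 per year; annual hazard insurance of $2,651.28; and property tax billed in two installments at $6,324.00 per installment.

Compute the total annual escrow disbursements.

Flood insurance — $856.68/yr
Hazard insurance — $2,651.28/yr
Property tax — $6,324.00 × 2 = $12,648.00/yr
Yearly total = $856.68 + $2,651.28 + $12,648.00 = $16,155.96

$16,155.96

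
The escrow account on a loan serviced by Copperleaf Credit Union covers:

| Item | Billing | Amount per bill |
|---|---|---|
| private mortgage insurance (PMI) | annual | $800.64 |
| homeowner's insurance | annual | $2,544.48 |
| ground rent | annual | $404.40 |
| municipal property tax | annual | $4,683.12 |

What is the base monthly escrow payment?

Private mortgage insurance (PMI) — $800.64
Homeowner's insurance — $2,544.48
Ground rent — $404.40
Municipal property tax — $4,683.12
Yearly total = $8,432.64
Monthly escrow = $8,432.64 / 12 = $702.72

$702.72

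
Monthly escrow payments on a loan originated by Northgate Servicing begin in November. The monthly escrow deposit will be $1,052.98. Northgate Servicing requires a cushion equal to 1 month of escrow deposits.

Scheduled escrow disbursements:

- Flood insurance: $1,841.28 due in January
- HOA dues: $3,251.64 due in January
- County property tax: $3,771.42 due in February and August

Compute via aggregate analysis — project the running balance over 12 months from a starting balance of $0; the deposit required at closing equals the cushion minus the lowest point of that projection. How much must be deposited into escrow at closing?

Cushion = 1 × $1,052.98 = $1,052.98
Trial balance (start $0, +$1,052.98 each month, − disbursements):
  Nov: +$1,052.98 → $1,052.98
  Dec: +$1,052.98 → $2,105.96
  Jan: +$1,052.98 − $5,092.92 → -$1,933.98
  Feb: +$1,052.98 − $3,771.42 → -$4,652.42
  Mar: +$1,052.98 → -$3,599.44
  Apr: +$1,052.98 → -$2,546.46
  May: +$1,052.98 → -$1,493.48
  Jun: +$1,052.98 → -$440.50
  Jul: +$1,052.98 → $612.48
  Aug: +$1,052.98 − $3,771.42 → -$2,105.96
  Sep: +$1,052.98 → -$1,052.98
  Oct: +$1,052.98 → $0.00
Lowest trial balance = -$4,652.42 (Feb)
Initial deposit = cushion − low point = $1,052.98 − (-$4,652.42) = $5,705.40

$5,705.40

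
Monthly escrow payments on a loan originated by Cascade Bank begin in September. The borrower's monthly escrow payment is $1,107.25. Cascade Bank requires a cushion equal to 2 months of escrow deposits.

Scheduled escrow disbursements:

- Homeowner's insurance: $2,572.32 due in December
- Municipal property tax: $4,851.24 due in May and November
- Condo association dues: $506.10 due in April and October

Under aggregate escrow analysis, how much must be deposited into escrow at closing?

$5,715.16

Cushion = 2 × $1,107.25 = $2,214.50
Trial balance (start $0, +$1,107.25 each month, − disbursements):
  Sep: +$1,107.25 → $1,107.25
  Oct: +$1,107.25 − $506.10 → $1,708.40
  Nov: +$1,107.25 − $4,851.24 → -$2,035.59
  Dec: +$1,107.25 − $2,572.32 → -$3,500.66
  Jan: +$1,107.25 → -$2,393.41
  Feb: +$1,107.25 → -$1,286.16
  Mar: +$1,107.25 → -$178.91
  Apr: +$1,107.25 − $506.10 → $422.24
  May: +$1,107.25 − $4,851.24 → -$3,321.75
  Jun: +$1,107.25 → -$2,214.50
  Jul: +$1,107.25 → -$1,107.25
  Aug: +$1,107.25 → $0.00
Lowest trial balance = -$3,500.66 (Dec)
Initial deposit = cushion − low point = $2,214.50 − (-$3,500.66) = $5,715.16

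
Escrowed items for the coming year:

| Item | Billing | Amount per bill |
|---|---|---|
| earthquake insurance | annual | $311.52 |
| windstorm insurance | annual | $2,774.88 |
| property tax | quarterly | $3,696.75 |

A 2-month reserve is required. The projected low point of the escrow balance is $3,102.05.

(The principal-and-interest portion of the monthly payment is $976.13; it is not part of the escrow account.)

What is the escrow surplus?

Earthquake insurance — $311.52 annually
Windstorm insurance — $2,774.88 annually
Property tax — $3,696.75 × 4 = $14,787.00 annually
Total annual escrow = $311.52 + $2,774.88 + $14,787.00 = $17,873.40
Per month = $17,873.40 ÷ 12 = $1,489.45
Required cushion = 2 × $1,489.45 = $2,978.90
Surplus = $3,102.05 − $2,978.90 = $123.15

$123.15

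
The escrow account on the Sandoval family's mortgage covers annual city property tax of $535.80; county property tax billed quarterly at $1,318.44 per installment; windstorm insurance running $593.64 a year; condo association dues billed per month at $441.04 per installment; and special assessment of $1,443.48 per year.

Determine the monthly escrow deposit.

City property tax — $535.80 per year
County property tax — $1,318.44 × 4 = $5,273.76 per year
Windstorm insurance — $593.64 per year
Condo association dues — $441.04 × 12 = $5,292.48 per year
Special assessment — $1,443.48 per year
Total per year = $535.80 + $5,273.76 + $593.64 + $5,292.48 + $1,443.48 = $13,139.16
Base monthly escrow = $13,139.16 / 12 = $1,094.93

$1,094.93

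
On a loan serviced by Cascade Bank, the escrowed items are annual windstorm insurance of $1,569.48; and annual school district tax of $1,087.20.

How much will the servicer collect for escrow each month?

Windstorm insurance: $1,569.48/yr
School district tax: $1,087.20/yr
Yearly total = $1,569.48 + $1,087.20 = $2,656.68
Per month = $2,656.68 ÷ 12 = $221.39

$221.39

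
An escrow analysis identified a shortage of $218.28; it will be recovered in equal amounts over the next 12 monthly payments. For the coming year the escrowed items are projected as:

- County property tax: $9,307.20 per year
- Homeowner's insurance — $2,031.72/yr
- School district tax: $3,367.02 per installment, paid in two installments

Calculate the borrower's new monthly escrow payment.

$1,524.27

County property tax = $9,307.20 per year
Homeowner's insurance = $2,031.72 per year
School district tax = $3,367.02 × 2 = $6,734.04 per year
Annual escrow total = $18,072.96
Monthly escrow = $18,072.96 ÷ 12 = $1,506.08
Shortage per month = $218.28 / 12 = $18.19
New monthly escrow = $1,506.08 + $18.19 = $1,524.27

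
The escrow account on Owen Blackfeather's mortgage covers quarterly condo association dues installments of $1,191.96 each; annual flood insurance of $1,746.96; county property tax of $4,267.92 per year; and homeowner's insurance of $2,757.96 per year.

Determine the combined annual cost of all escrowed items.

Condo association dues — $1,191.96 × 4 = $4,767.84 annually
Flood insurance — $1,746.96 annually
County property tax — $4,267.92 annually
Homeowner's insurance — $2,757.96 annually
Yearly total = $13,540.68

$13,540.68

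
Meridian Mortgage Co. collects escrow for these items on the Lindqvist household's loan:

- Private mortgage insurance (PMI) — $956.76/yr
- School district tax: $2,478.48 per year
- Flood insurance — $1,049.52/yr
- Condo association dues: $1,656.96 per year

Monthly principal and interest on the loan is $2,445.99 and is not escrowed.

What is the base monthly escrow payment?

$511.81

Private mortgage insurance (PMI) — $956.76 per year
School district tax — $2,478.48 per year
Flood insurance — $1,049.52 per year
Condo association dues — $1,656.96 per year
Total annual escrow = $6,141.72
Monthly = $6,141.72 ÷ 12 = $511.81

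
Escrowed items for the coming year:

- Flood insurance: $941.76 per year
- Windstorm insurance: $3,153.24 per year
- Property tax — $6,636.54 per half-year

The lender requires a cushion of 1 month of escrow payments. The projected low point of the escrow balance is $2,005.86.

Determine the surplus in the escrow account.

Flood insurance: $941.76 per year
Windstorm insurance: $3,153.24 per year
Property tax: $6,636.54 × 2 = $13,273.08 per year
Total annual escrow = $941.76 + $3,153.24 + $13,273.08 = $17,368.08
Monthly = $17,368.08 / 12 = $1,447.34
Required reserve = 1 × $1,447.34 = $1,447.34
Excess over cushion: $2,005.86 − $1,447.34 = $558.52

$558.52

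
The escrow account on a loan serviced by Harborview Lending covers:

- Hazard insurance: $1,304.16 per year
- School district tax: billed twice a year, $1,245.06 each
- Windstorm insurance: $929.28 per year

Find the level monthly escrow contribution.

$393.63

Hazard insurance: $1,304.16 annually
School district tax: $1,245.06 × 2 = $2,490.12 annually
Windstorm insurance: $929.28 annually
Total annual escrow = $4,723.56
Base monthly escrow = $4,723.56 / 12 = $393.63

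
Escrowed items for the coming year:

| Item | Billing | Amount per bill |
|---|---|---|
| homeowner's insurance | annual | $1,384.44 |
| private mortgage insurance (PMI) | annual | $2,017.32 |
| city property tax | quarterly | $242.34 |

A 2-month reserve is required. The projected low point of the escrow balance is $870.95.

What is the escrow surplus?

$142.43

Homeowner's insurance = $1,384.44 per year
Private mortgage insurance (PMI) = $2,017.32 per year
City property tax = $242.34 × 4 = $969.36 per year
Total per year = $1,384.44 + $2,017.32 + $969.36 = $4,371.12
Per month = $4,371.12 / 12 = $364.26
Cushion = 2 × $364.26 = $728.52
Surplus = $870.95 − $728.52 = $142.43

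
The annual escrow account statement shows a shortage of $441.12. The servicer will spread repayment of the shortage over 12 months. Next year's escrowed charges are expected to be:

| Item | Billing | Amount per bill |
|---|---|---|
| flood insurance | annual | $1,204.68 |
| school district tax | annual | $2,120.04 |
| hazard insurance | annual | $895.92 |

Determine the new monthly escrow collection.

$388.48

Flood insurance — $1,204.68/yr
School district tax — $2,120.04/yr
Hazard insurance — $895.92/yr
Total per year = $1,204.68 + $2,120.04 + $895.92 = $4,220.64
Monthly = $4,220.64 ÷ 12 = $351.72
Shortage spread = $441.12 ÷ 12 = $36.76/mo
Adjusted monthly = $351.72 + $36.76 = $388.48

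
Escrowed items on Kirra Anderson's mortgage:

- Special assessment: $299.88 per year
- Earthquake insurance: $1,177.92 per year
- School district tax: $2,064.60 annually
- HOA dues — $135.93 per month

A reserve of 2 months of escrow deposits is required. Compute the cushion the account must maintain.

$862.26

Special assessment: $299.88 per year
Earthquake insurance: $1,177.92 per year
School district tax: $2,064.60 per year
HOA dues: $135.93 × 12 = $1,631.16 per year
Combined annual = $5,173.56
Per month = $5,173.56 / 12 = $431.13
Cushion = 2 × $431.13 = $862.26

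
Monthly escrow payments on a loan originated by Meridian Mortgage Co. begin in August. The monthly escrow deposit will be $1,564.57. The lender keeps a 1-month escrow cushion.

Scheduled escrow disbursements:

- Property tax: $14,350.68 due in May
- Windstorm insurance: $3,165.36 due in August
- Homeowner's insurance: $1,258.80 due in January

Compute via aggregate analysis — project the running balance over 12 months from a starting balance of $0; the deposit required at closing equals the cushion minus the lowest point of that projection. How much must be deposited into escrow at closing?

Cushion = 1 × $1,564.57 = $1,564.57
Trial balance (start $0, +$1,564.57 each month, − disbursements):
  Aug: +$1,564.57 − $3,165.36 → -$1,600.79
  Sep: +$1,564.57 → -$36.22
  Oct: +$1,564.57 → $1,528.35
  Nov: +$1,564.57 → $3,092.92
  Dec: +$1,564.57 → $4,657.49
  Jan: +$1,564.57 − $1,258.80 → $4,963.26
  Feb: +$1,564.57 → $6,527.83
  Mar: +$1,564.57 → $8,092.40
  Apr: +$1,564.57 → $9,656.97
  May: +$1,564.57 − $14,350.68 → -$3,129.14
  Jun: +$1,564.57 → -$1,564.57
  Jul: +$1,564.57 → $0.00
Lowest trial balance = -$3,129.14 (May)
Initial deposit = cushion − low point = $1,564.57 − (-$3,129.14) = $4,693.71

$4,693.71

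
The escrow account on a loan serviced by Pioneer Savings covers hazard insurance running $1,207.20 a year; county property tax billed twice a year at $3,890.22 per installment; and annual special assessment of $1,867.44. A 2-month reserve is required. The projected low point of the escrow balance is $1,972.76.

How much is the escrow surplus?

Hazard insurance — $1,207.20 annually
County property tax — $3,890.22 × 2 = $7,780.44 annually
Special assessment — $1,867.44 annually
Total annual escrow = $10,855.08
Base monthly escrow = $10,855.08 / 12 = $904.59
Required reserve = 2 × $904.59 = $1,809.18
Excess over cushion: $1,972.76 − $1,809.18 = $163.58

$163.58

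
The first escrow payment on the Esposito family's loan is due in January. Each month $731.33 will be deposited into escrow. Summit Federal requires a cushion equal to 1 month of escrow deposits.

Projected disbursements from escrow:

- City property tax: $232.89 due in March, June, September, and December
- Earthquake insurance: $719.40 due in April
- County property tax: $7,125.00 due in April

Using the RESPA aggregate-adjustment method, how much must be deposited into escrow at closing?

Cushion = 1 × $731.33 = $731.33
Trial balance (start $0, +$731.33 each month, − disbursements):
  Jan: +$731.33 → $731.33
  Feb: +$731.33 → $1,462.66
  Mar: +$731.33 − $232.89 → $1,961.10
  Apr: +$731.33 − $7,844.40 → -$5,151.97
  May: +$731.33 → -$4,420.64
  Jun: +$731.33 − $232.89 → -$3,922.20
  Jul: +$731.33 → -$3,190.87
  Aug: +$731.33 → -$2,459.54
  Sep: +$731.33 − $232.89 → -$1,961.10
  Oct: +$731.33 → -$1,229.77
  Nov: +$731.33 → -$498.44
  Dec: +$731.33 − $232.89 → $0.00
Lowest trial balance = -$5,151.97 (Apr)
Initial deposit = cushion − low point = $731.33 − (-$5,151.97) = $5,883.30

$5,883.30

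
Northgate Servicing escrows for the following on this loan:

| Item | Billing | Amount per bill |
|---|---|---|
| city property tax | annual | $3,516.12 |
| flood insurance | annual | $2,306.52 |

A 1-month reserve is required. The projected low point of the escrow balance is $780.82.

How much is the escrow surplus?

$295.60

City property tax = $3,516.12
Flood insurance = $2,306.52
Yearly total = $5,822.64
Monthly = $5,822.64 ÷ 12 = $485.22
Required reserve = 1 × $485.22 = $485.22
Surplus = $780.82 − $485.22 = $295.60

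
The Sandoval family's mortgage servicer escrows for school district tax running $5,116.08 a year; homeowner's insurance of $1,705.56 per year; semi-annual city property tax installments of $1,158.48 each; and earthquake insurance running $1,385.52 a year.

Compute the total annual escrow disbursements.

School district tax — $5,116.08
Homeowner's insurance — $1,705.56
City property tax — $1,158.48 × 2 = $2,316.96
Earthquake insurance — $1,385.52
Combined annual = $5,116.08 + $1,705.56 + $2,316.96 + $1,385.52 = $10,524.12

$10,524.12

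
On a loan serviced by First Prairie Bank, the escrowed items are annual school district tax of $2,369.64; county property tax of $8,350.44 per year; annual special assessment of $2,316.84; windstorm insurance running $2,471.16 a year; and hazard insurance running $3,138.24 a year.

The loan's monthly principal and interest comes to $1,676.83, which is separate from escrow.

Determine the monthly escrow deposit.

School district tax = $2,369.64/yr
County property tax = $8,350.44/yr
Special assessment = $2,316.84/yr
Windstorm insurance = $2,471.16/yr
Hazard insurance = $3,138.24/yr
Total annual escrow = $18,646.32
Per month = $18,646.32 / 12 = $1,553.86

$1,553.86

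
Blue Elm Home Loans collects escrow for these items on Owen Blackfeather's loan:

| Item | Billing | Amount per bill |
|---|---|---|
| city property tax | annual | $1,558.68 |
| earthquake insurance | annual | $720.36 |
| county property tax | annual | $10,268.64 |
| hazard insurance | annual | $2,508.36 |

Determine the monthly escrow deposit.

$1,254.67

City property tax = $1,558.68 annually
Earthquake insurance = $720.36 annually
County property tax = $10,268.64 annually
Hazard insurance = $2,508.36 annually
Combined annual = $1,558.68 + $720.36 + $10,268.64 + $2,508.36 = $15,056.04
Base monthly escrow = $15,056.04 / 12 = $1,254.67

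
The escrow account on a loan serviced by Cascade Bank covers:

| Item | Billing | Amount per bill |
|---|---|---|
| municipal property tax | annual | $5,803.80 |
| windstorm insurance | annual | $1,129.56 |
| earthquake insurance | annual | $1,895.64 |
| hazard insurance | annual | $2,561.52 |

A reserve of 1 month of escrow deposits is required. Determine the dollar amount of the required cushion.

$949.21

Municipal property tax — $5,803.80/yr
Windstorm insurance — $1,129.56/yr
Earthquake insurance — $1,895.64/yr
Hazard insurance — $2,561.52/yr
Yearly total = $5,803.80 + $1,129.56 + $1,895.64 + $2,561.52 = $11,390.52
Per month = $11,390.52 / 12 = $949.21
Cushion = 1 × $949.21 = $949.21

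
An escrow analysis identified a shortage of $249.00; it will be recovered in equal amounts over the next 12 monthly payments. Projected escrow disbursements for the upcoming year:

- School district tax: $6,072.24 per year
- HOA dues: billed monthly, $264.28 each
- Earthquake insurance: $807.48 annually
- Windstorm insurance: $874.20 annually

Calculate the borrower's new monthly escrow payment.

$931.19

School district tax — $6,072.24 annually
HOA dues — $264.28 × 12 = $3,171.36 annually
Earthquake insurance — $807.48 annually
Windstorm insurance — $874.20 annually
Total annual escrow = $6,072.24 + $3,171.36 + $807.48 + $874.20 = $10,925.28
Per month = $10,925.28 ÷ 12 = $910.44
Shortage per month = $249.00 ÷ 12 = $20.75
New monthly escrow = $910.44 + $20.75 = $931.19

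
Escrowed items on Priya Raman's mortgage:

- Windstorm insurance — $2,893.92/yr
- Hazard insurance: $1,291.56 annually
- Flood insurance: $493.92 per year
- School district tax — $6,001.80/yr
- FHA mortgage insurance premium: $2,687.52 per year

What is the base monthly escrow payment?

Windstorm insurance: $2,893.92
Hazard insurance: $1,291.56
Flood insurance: $493.92
School district tax: $6,001.80
FHA mortgage insurance premium: $2,687.52
Total annual escrow = $13,368.72
Base monthly escrow = $13,368.72 / 12 = $1,114.06

$1,114.06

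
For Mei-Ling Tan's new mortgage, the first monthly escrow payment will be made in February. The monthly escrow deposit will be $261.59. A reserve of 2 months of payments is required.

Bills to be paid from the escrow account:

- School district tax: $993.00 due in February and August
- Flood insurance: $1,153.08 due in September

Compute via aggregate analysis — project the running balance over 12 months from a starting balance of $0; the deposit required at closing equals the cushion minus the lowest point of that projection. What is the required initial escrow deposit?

$1,569.54

Cushion = 2 × $261.59 = $523.18
Trial balance (start $0, +$261.59 each month, − disbursements):
  Feb: +$261.59 − $993.00 → -$731.41
  Mar: +$261.59 → -$469.82
  Apr: +$261.59 → -$208.23
  May: +$261.59 → $53.36
  Jun: +$261.59 → $314.95
  Jul: +$261.59 → $576.54
  Aug: +$261.59 − $993.00 → -$154.87
  Sep: +$261.59 − $1,153.08 → -$1,046.36
  Oct: +$261.59 → -$784.77
  Nov: +$261.59 → -$523.18
  Dec: +$261.59 → -$261.59
  Jan: +$261.59 → $0.00
Lowest trial balance = -$1,046.36 (Sep)
Initial deposit = cushion − low point = $523.18 − (-$1,046.36) = $1,569.54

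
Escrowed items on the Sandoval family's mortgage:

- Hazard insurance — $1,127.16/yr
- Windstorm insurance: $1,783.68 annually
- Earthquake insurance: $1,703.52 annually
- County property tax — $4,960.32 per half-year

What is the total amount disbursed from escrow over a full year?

$14,535.00

Hazard insurance — $1,127.16/yr
Windstorm insurance — $1,783.68/yr
Earthquake insurance — $1,703.52/yr
County property tax — $4,960.32 × 2 = $9,920.64/yr
Total per year = $14,535.00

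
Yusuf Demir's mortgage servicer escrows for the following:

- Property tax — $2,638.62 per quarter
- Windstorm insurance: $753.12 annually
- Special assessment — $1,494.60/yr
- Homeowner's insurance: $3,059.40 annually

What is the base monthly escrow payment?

$1,321.80

Property tax = $2,638.62 × 4 = $10,554.48 annually
Windstorm insurance = $753.12 annually
Special assessment = $1,494.60 annually
Homeowner's insurance = $3,059.40 annually
Total annual escrow = $10,554.48 + $753.12 + $1,494.60 + $3,059.40 = $15,861.60
Monthly escrow = $15,861.60 ÷ 12 = $1,321.80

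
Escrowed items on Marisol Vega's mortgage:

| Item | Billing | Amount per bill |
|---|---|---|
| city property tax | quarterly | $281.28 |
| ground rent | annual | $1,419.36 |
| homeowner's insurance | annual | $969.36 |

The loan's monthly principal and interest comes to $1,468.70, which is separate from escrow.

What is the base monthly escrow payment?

$292.82

City property tax = $281.28 × 4 = $1,125.12
Ground rent = $1,419.36
Homeowner's insurance = $969.36
Total per year = $3,513.84
Monthly = $3,513.84 / 12 = $292.82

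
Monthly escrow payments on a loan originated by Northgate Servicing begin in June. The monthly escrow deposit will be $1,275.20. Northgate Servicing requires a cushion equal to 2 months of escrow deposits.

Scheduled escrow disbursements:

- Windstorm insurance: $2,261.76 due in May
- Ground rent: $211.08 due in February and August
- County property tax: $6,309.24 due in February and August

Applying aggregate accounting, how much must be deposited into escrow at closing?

$5,245.12

Cushion = 2 × $1,275.20 = $2,550.40
Trial balance (start $0, +$1,275.20 each month, − disbursements):
  Jun: +$1,275.20 → $1,275.20
  Jul: +$1,275.20 → $2,550.40
  Aug: +$1,275.20 − $6,520.32 → -$2,694.72
  Sep: +$1,275.20 → -$1,419.52
  Oct: +$1,275.20 → -$144.32
  Nov: +$1,275.20 → $1,130.88
  Dec: +$1,275.20 → $2,406.08
  Jan: +$1,275.20 → $3,681.28
  Feb: +$1,275.20 − $6,520.32 → -$1,563.84
  Mar: +$1,275.20 → -$288.64
  Apr: +$1,275.20 → $986.56
  May: +$1,275.20 − $2,261.76 → $0.00
Lowest trial balance = -$2,694.72 (Aug)
Initial deposit = cushion − low point = $2,550.40 − (-$2,694.72) = $5,245.12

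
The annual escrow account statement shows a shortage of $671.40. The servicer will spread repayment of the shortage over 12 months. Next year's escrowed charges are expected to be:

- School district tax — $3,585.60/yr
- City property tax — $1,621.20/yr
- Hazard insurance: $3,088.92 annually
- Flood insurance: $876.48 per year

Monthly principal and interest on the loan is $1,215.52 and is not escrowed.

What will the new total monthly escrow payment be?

School district tax: $3,585.60/yr
City property tax: $1,621.20/yr
Hazard insurance: $3,088.92/yr
Flood insurance: $876.48/yr
Yearly total = $9,172.20
Per month = $9,172.20 ÷ 12 = $764.35
Monthly shortage recovery: $671.40 ÷ 12 = $55.95
New monthly escrow = $764.35 + $55.95 = $820.30

$820.30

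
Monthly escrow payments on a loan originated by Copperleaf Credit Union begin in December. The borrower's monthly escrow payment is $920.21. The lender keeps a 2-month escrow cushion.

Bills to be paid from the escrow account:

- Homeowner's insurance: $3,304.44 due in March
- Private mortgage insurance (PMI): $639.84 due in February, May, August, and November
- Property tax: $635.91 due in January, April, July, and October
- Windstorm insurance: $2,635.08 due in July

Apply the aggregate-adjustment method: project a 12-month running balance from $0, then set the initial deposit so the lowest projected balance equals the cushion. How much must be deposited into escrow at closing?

$3,605.67

Cushion = 2 × $920.21 = $1,840.42
Trial balance (start $0, +$920.21 each month, − disbursements):
  Dec: +$920.21 → $920.21
  Jan: +$920.21 − $635.91 → $1,204.51
  Feb: +$920.21 − $639.84 → $1,484.88
  Mar: +$920.21 − $3,304.44 → -$899.35
  Apr: +$920.21 − $635.91 → -$615.05
  May: +$920.21 − $639.84 → -$334.68
  Jun: +$920.21 → $585.53
  Jul: +$920.21 − $3,270.99 → -$1,765.25
  Aug: +$920.21 − $639.84 → -$1,484.88
  Sep: +$920.21 → -$564.67
  Oct: +$920.21 − $635.91 → -$280.37
  Nov: +$920.21 − $639.84 → $0.00
Lowest trial balance = -$1,765.25 (Jul)
Initial deposit = cushion − low point = $1,840.42 − (-$1,765.25) = $3,605.67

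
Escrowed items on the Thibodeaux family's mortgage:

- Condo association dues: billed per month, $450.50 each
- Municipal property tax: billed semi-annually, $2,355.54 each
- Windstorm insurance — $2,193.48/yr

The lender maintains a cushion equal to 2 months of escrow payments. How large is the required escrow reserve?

Condo association dues = $450.50 × 12 = $5,406.00/yr
Municipal property tax = $2,355.54 × 2 = $4,711.08/yr
Windstorm insurance = $2,193.48/yr
Total per year = $5,406.00 + $4,711.08 + $2,193.48 = $12,310.56
Monthly = $12,310.56 ÷ 12 = $1,025.88
Reserve = 2 × $1,025.88 = $2,051.76

$2,051.76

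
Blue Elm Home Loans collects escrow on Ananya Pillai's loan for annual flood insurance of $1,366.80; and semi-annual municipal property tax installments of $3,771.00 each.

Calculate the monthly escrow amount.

$742.40

Flood insurance: $1,366.80 annually
Municipal property tax: $3,771.00 × 2 = $7,542.00 annually
Yearly total = $1,366.80 + $7,542.00 = $8,908.80
Monthly = $8,908.80 ÷ 12 = $742.40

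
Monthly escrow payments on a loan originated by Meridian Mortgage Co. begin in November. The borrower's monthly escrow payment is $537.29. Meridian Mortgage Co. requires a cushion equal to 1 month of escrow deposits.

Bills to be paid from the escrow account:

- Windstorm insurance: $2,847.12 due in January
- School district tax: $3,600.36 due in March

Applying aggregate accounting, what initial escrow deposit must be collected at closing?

Cushion = 1 × $537.29 = $537.29
Trial balance (start $0, +$537.29 each month, − disbursements):
  Nov: +$537.29 → $537.29
  Dec: +$537.29 → $1,074.58
  Jan: +$537.29 − $2,847.12 → -$1,235.25
  Feb: +$537.29 → -$697.96
  Mar: +$537.29 − $3,600.36 → -$3,761.03
  Apr: +$537.29 → -$3,223.74
  May: +$537.29 → -$2,686.45
  Jun: +$537.29 → -$2,149.16
  Jul: +$537.29 → -$1,611.87
  Aug: +$537.29 → -$1,074.58
  Sep: +$537.29 → -$537.29
  Oct: +$537.29 → $0.00
Lowest trial balance = -$3,761.03 (Mar)
Initial deposit = cushion − low point = $537.29 − (-$3,761.03) = $4,298.32

$4,298.32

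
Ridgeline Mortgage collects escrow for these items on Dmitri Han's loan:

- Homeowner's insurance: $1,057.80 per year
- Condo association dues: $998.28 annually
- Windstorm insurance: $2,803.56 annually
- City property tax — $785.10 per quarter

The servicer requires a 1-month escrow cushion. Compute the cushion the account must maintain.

Homeowner's insurance = $1,057.80 annually
Condo association dues = $998.28 annually
Windstorm insurance = $2,803.56 annually
City property tax = $785.10 × 4 = $3,140.40 annually
Annual escrow total = $1,057.80 + $998.28 + $2,803.56 + $3,140.40 = $8,000.04
Per month = $8,000.04 / 12 = $666.67
Required cushion = 1 × $666.67 = $666.67

$666.67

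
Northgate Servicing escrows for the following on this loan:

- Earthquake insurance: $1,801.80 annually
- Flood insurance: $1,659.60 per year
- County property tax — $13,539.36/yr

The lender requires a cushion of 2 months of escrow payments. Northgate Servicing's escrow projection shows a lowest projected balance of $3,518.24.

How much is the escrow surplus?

$684.78

Earthquake insurance = $1,801.80/yr
Flood insurance = $1,659.60/yr
County property tax = $13,539.36/yr
Total per year = $17,000.76
Per month = $17,000.76 ÷ 12 = $1,416.73
Required cushion = 2 × $1,416.73 = $2,833.46
Excess over cushion: $3,518.24 − $2,833.46 = $684.78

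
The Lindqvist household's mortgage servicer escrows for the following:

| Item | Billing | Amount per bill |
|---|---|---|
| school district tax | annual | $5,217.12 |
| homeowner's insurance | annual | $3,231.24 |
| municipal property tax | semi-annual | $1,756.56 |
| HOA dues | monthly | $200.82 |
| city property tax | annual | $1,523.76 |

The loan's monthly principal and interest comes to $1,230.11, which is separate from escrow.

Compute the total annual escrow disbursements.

$15,895.08

School district tax: $5,217.12 annually
Homeowner's insurance: $3,231.24 annually
Municipal property tax: $1,756.56 × 2 = $3,513.12 annually
HOA dues: $200.82 × 12 = $2,409.84 annually
City property tax: $1,523.76 annually
Combined annual = $15,895.08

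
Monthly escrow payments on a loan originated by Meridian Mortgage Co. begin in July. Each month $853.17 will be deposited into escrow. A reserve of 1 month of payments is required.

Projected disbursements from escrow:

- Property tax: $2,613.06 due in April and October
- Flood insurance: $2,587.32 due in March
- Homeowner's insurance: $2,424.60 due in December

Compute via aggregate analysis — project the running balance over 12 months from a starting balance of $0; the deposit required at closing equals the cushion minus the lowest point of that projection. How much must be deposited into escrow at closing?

$2,559.51

Cushion = 1 × $853.17 = $853.17
Trial balance (start $0, +$853.17 each month, − disbursements):
  Jul: +$853.17 → $853.17
  Aug: +$853.17 → $1,706.34
  Sep: +$853.17 → $2,559.51
  Oct: +$853.17 − $2,613.06 → $799.62
  Nov: +$853.17 → $1,652.79
  Dec: +$853.17 − $2,424.60 → $81.36
  Jan: +$853.17 → $934.53
  Feb: +$853.17 → $1,787.70
  Mar: +$853.17 − $2,587.32 → $53.55
  Apr: +$853.17 − $2,613.06 → -$1,706.34
  May: +$853.17 → -$853.17
  Jun: +$853.17 → $0.00
Lowest trial balance = -$1,706.34 (Apr)
Initial deposit = cushion − low point = $853.17 − (-$1,706.34) = $2,559.51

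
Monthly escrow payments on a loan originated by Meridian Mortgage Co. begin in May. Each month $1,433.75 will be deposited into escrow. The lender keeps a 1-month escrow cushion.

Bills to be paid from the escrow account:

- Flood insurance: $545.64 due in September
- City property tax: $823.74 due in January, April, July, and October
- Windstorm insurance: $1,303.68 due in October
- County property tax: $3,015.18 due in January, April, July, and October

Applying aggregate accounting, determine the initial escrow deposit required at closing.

$2,358.41

Cushion = 1 × $1,433.75 = $1,433.75
Trial balance (start $0, +$1,433.75 each month, − disbursements):
  May: +$1,433.75 → $1,433.75
  Jun: +$1,433.75 → $2,867.50
  Jul: +$1,433.75 − $3,838.92 → $462.33
  Aug: +$1,433.75 → $1,896.08
  Sep: +$1,433.75 − $545.64 → $2,784.19
  Oct: +$1,433.75 − $5,142.60 → -$924.66
  Nov: +$1,433.75 → $509.09
  Dec: +$1,433.75 → $1,942.84
  Jan: +$1,433.75 − $3,838.92 → -$462.33
  Feb: +$1,433.75 → $971.42
  Mar: +$1,433.75 → $2,405.17
  Apr: +$1,433.75 − $3,838.92 → $0.00
Lowest trial balance = -$924.66 (Oct)
Initial deposit = cushion − low point = $1,433.75 − (-$924.66) = $2,358.41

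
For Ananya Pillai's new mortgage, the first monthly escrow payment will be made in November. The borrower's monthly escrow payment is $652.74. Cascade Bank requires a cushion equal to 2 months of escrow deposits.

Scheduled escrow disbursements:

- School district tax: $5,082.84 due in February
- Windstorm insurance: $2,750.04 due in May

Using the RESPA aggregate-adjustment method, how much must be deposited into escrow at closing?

$4,569.18

Cushion = 2 × $652.74 = $1,305.48
Trial balance (start $0, +$652.74 each month, − disbursements):
  Nov: +$652.74 → $652.74
  Dec: +$652.74 → $1,305.48
  Jan: +$652.74 → $1,958.22
  Feb: +$652.74 − $5,082.84 → -$2,471.88
  Mar: +$652.74 → -$1,819.14
  Apr: +$652.74 → -$1,166.40
  May: +$652.74 − $2,750.04 → -$3,263.70
  Jun: +$652.74 → -$2,610.96
  Jul: +$652.74 → -$1,958.22
  Aug: +$652.74 → -$1,305.48
  Sep: +$652.74 → -$652.74
  Oct: +$652.74 → $0.00
Lowest trial balance = -$3,263.70 (May)
Initial deposit = cushion − low point = $1,305.48 − (-$3,263.70) = $4,569.18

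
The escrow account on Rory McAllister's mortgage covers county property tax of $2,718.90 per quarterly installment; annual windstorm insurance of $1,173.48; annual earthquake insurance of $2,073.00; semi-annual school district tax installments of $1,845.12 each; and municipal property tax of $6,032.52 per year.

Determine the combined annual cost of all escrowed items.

$23,844.84

County property tax — $2,718.90 × 4 = $10,875.60 annually
Windstorm insurance — $1,173.48 annually
Earthquake insurance — $2,073.00 annually
School district tax — $1,845.12 × 2 = $3,690.24 annually
Municipal property tax — $6,032.52 annually
Annual escrow total = $10,875.60 + $1,173.48 + $2,073.00 + $3,690.24 + $6,032.52 = $23,844.84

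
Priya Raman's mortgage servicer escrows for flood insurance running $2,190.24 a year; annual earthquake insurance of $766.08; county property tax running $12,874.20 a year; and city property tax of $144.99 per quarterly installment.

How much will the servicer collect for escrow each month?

$1,367.54

Flood insurance: $2,190.24 per year
Earthquake insurance: $766.08 per year
County property tax: $12,874.20 per year
City property tax: $144.99 × 4 = $579.96 per year
Annual escrow total = $2,190.24 + $766.08 + $12,874.20 + $579.96 = $16,410.48
Base monthly escrow = $16,410.48 ÷ 12 = $1,367.54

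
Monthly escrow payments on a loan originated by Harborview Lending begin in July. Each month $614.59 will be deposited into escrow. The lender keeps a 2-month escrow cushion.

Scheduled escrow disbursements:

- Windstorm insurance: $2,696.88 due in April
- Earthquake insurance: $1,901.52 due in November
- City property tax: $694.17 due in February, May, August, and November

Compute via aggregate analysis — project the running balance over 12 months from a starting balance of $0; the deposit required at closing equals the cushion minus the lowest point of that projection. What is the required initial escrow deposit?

Cushion = 2 × $614.59 = $1,229.18
Trial balance (start $0, +$614.59 each month, − disbursements):
  Jul: +$614.59 → $614.59
  Aug: +$614.59 − $694.17 → $535.01
  Sep: +$614.59 → $1,149.60
  Oct: +$614.59 → $1,764.19
  Nov: +$614.59 − $2,595.69 → -$216.91
  Dec: +$614.59 → $397.68
  Jan: +$614.59 → $1,012.27
  Feb: +$614.59 − $694.17 → $932.69
  Mar: +$614.59 → $1,547.28
  Apr: +$614.59 − $2,696.88 → -$535.01
  May: +$614.59 − $694.17 → -$614.59
  Jun: +$614.59 → $0.00
Lowest trial balance = -$614.59 (May)
Initial deposit = cushion − low point = $1,229.18 − (-$614.59) = $1,843.77

$1,843.77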